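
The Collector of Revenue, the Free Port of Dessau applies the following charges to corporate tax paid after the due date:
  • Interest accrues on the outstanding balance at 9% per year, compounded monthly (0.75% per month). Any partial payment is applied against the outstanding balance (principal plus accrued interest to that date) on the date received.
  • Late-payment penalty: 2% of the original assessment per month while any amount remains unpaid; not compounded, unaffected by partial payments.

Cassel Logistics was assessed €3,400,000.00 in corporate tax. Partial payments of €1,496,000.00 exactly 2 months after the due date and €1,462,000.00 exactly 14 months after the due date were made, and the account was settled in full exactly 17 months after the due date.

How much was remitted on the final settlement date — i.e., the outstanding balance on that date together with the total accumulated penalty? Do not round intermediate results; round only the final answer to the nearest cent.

€1,847,939.68

Balance at month 2: €3,400,000.0000 × (1 + 0.0075)^2 = €3,451,191.2500
After €1,496,000.00 payment: €3,451,191.2500 − €1,496,000.00 = €1,955,191.2500
Balance at month 14: €1,955,191.2500 × (1 + 0.0075)^12 = €2,138,601.6755…
After €1,462,000.00 payment: €2,138,601.6755… − €1,462,000.00 = €676,601.6755…
Balance at month 17: €676,601.6755… × (1 + 0.0075)^3 = €691,939.6752…
Penalty: 17 × 2% × €3,400,000.00 = €1,156,000.00
Final settlement = outstanding balance + penalty = €691,939.6752… + €1,156,000.00 = €1,847,939.68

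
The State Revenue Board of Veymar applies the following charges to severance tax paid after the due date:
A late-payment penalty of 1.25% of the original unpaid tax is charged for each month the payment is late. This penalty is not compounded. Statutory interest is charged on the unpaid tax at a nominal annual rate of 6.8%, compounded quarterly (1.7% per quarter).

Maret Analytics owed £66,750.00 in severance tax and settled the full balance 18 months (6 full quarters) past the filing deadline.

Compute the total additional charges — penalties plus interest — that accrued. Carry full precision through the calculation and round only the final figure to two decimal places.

£22,123.25

Late-payment penalty = 1.25% × £66,750.00 × 18 mo = £15,018.75
Interest: £66,750.00 × ((1 + 0.017)^6 − 1) = £66,750.00 × 0.1064345… = £7,104.5043…
Penalties + interest = £15,018.7500 + £7,104.5043… = £22,123.25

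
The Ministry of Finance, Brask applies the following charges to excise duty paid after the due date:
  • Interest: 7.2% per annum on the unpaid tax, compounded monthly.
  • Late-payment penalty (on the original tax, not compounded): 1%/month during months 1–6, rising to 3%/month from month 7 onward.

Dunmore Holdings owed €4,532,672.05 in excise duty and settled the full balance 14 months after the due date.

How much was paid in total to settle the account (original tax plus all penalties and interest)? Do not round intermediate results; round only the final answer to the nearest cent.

Penalty, months 1–6: 6 × 1% × €4,532,672.05 = €271,960.32…
Penalty, months 7–14: 8 × 3% × €4,532,672.05 = €1,087,841.29…
Interest (7.2%/yr ÷ 12 = 0.6%/month): €4,532,672.05 × ((1 + 0.006)^14 − 1) = €395,955.8141…
Total = €4,532,672.05 + €1,359,801.6150 + €395,955.8141… = €6,288,429.48

€6,288,429.48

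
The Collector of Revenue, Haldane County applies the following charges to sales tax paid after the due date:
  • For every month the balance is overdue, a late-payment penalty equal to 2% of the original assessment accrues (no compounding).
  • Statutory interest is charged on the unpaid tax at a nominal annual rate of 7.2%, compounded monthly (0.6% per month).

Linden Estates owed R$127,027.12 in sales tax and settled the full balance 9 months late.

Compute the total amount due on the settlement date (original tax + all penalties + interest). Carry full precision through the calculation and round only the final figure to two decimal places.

R$156,918.42

Late-payment penalty = 2% × R$127,027.12 × 9 mo = R$22,864.88…
Interest: R$127,027.12 × ((1 + 0.006)^9 − 1) = R$127,027.12 × 0.0553143… = R$7,026.4173…
Total = R$127,027.12 + R$22,864.8816 + R$7,026.4173… = R$156,918.42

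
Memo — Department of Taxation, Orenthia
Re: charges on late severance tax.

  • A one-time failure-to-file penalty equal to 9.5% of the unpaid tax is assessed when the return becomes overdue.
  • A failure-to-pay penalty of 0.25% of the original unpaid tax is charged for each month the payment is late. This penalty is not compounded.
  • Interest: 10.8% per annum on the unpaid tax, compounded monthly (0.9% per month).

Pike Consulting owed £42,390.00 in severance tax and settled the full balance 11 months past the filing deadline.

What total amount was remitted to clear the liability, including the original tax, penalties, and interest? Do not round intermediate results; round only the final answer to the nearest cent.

Failure-to-file penalty: 9.5% × £42,390.00 = £4,027.05
Failure-to-pay penalty: 11 × 0.25% × £42,390.00 = £1,165.73…
Interest: £42,390.00 × ((1 + 0.009)^11 − 1) = £42,390.00 × 0.1035775… = £4,390.6493…
Total = £42,390.00 + £5,192.7750 + £4,390.6493… = £51,973.42

£51,973.42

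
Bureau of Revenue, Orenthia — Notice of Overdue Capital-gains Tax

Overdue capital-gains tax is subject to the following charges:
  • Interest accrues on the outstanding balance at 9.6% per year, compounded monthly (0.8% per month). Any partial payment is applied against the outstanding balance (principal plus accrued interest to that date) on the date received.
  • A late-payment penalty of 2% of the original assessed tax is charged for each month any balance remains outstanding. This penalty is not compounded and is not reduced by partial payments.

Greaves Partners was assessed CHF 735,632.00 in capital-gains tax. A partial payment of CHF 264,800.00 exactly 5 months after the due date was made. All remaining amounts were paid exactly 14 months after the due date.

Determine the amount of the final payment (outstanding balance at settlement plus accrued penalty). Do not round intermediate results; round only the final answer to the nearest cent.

Balance at month 5: CHF 735,632.0000 × (1 + 0.008)^5 = CHF 765,531.8660…
After CHF 264,800.00 payment: CHF 765,531.8660… − CHF 264,800.00 = CHF 500,731.8660…
Balance at month 14: CHF 500,731.8660… × (1 + 0.008)^9 = CHF 537,960.0426…
Penalty: 14 × 2% × CHF 735,632.00 = CHF 205,976.96
Final settlement = outstanding balance + penalty = CHF 537,960.0426… + CHF 205,976.96 = CHF 743,937.00

CHF 743,937.00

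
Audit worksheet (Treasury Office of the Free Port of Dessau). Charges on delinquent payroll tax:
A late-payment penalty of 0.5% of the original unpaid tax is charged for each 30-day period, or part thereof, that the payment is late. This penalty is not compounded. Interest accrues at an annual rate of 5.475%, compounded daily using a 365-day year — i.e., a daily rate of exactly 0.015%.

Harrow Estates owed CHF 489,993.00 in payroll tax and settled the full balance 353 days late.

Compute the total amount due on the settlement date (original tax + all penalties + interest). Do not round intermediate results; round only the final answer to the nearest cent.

CHF 546,034.84

Penalty periods: ⌈353/30⌉ = 12; penalty = 12 × 0.5% × CHF 489,993.00 = CHF 29,399.58
Interest: CHF 489,993.00 × ((1 + 0.00015)^353 − 1) = CHF 489,993.00 × 0.05437274… = CHF 26,642.2611…
Total = CHF 489,993.00 + CHF 29,399.5800 + CHF 26,642.2611… = CHF 546,034.84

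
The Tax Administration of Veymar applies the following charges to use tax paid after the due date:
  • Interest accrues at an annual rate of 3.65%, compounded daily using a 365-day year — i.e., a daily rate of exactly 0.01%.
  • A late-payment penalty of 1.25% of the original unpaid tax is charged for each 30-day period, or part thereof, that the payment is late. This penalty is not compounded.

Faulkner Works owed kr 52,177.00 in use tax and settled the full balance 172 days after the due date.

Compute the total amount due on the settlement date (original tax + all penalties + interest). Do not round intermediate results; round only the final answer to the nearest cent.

kr 56,995.44

Penalty periods: ⌈172/30⌉ = 6; penalty = 6 × 1.25% × kr 52,177.00 = kr 3,913.28…
Interest: kr 52,177.00 × ((1 + 0.0001)^172 − 1) = kr 52,177.00 × 0.01734790… = kr 905.1612…
Total = kr 52,177.00 + kr 3,913.2750 + kr 905.1612… = kr 56,995.44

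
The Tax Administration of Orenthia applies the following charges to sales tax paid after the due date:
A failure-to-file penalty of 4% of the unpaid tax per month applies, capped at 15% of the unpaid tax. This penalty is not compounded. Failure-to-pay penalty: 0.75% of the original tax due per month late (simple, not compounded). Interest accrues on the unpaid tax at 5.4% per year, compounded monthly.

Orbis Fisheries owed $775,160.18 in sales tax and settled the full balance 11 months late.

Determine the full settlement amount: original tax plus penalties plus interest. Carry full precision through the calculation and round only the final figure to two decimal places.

$994,630.45

Failure-to-file: 11 × 4% × $775,160.18 = $341,070.48…, capped at 15% × $775,160.18 = $116,274.03…
Failure-to-pay penalty = 0.75% × $775,160.18 × 11 mo = $63,950.71…
Interest (5.4%/yr ÷ 12 = 0.45%/month): $775,160.18 × ((1 + 0.0045)^11 − 1) = $39,245.5241…
Total = $775,160.18 + $180,224.7419… + $39,245.5241… = $994,630.45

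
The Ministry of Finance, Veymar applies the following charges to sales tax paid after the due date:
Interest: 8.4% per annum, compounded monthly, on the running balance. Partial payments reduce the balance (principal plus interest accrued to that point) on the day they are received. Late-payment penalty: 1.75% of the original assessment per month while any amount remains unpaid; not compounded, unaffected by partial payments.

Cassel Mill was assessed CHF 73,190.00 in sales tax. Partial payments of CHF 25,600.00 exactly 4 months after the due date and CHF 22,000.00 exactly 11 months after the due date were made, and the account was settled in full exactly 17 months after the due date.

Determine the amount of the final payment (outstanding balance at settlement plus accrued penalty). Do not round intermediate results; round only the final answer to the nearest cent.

Monthly rate = 8.4% ÷ 12 = 0.7%
Balance at month 4: CHF 73,190.0000 × (1 + 0.007)^4 = CHF 75,260.9385…
After CHF 25,600.00 payment: CHF 75,260.9385… − CHF 25,600.00 = CHF 49,660.9385…
Balance at month 11: CHF 49,660.9385… × (1 + 0.007)^7 = CHF 52,146.0259…
After CHF 22,000.00 payment: CHF 52,146.0259… − CHF 22,000.00 = CHF 30,146.0259…
Balance at month 17: CHF 30,146.0259… × (1 + 0.007)^6 = CHF 31,434.5242…
Penalty: 17 × 1.75% × CHF 73,190.00 = CHF 21,774.03…
Final settlement = outstanding balance + penalty = CHF 31,434.5242… + CHF 21,774.03… = CHF 53,208.55

CHF 53,208.55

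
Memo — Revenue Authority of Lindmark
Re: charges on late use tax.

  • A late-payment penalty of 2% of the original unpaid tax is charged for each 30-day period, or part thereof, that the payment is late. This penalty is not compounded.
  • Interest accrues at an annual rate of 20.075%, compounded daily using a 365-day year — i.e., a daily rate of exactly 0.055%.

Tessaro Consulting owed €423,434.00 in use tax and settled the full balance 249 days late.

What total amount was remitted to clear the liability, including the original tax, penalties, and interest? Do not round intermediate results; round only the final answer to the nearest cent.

Penalty periods: ⌈249/30⌉ = 9; penalty = 9 × 2% × €423,434.00 = €76,218.12
Interest: €423,434.00 × ((1 + 0.00055)^249 − 1) = €423,434.00 × 0.14672764… = €62,129.4700…
Total = €423,434.00 + €76,218.1200 + €62,129.4700… = €561,781.59

€561,781.59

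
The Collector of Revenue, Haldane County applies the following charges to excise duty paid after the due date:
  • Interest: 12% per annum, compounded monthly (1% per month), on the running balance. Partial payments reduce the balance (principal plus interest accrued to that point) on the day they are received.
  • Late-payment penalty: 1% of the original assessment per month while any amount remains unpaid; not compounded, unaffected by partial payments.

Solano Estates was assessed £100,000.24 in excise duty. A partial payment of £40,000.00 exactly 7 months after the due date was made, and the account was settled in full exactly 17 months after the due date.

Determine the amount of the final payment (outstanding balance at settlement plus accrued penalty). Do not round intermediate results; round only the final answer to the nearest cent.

£91,245.88

Balance at month 7: £100,000.2400 × (1 + 0.01)^7 = £107,213.7925…
After £40,000.00 payment: £107,213.7925… − £40,000.00 = £67,213.7925…
Balance at month 17: £67,213.7925… × (1 + 0.01)^10 = £74,245.8424…
Penalty: 17 × 1% × £100,000.24 = £17,000.04…
Final settlement = outstanding balance + penalty = £74,245.8424… + £17,000.04… = £91,245.88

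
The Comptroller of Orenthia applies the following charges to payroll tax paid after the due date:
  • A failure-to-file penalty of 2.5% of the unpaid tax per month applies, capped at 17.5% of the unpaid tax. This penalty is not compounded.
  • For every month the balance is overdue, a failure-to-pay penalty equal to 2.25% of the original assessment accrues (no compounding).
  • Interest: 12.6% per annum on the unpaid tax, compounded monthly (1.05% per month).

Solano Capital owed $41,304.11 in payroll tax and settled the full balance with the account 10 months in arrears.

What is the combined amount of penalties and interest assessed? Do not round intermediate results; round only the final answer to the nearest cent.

$21,069.34

Failure-to-file: 10 × 2.5% × $41,304.11 = $10,326.03…, capped at 17.5% × $41,304.11 = $7,228.22…
Failure-to-pay penalty = 2.25% × $41,304.11 × 10 mo = $9,293.42…
Interest: $41,304.11 × ((1 + 0.0105)^10 − 1) = $41,304.11 × 0.1101028… = $4,547.6961…
Penalties + interest = $16,521.6440 + $4,547.6961… = $21,069.34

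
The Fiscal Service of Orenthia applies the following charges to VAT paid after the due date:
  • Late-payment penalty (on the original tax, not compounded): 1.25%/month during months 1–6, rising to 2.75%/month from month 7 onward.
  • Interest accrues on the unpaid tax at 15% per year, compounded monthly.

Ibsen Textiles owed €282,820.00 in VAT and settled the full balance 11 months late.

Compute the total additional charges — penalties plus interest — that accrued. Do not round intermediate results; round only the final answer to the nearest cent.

Penalty, months 1–6: 6 × 1.25% × €282,820.00 = €21,211.50
Penalty, months 7–11: 5 × 2.75% × €282,820.00 = €38,887.75
Interest (15%/yr ÷ 12 = 1.25%/month): €282,820.00 × ((1 + 0.0125)^11 − 1) = €41,411.6965…
Penalties + interest = €60,099.2500 + €41,411.6965… = €101,510.95

€101,510.95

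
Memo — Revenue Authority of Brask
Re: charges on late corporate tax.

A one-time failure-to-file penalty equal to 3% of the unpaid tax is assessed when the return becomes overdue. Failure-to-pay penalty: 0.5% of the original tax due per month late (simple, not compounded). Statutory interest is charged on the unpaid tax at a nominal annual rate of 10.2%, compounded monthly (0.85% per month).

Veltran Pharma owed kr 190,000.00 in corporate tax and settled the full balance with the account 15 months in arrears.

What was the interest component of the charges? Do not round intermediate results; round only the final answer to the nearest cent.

kr 25,720.86

Interest: kr 190,000.00 × ((1 + 0.0085)^15 − 1) = kr 190,000.00 × 0.1353729… = kr 25,720.8581…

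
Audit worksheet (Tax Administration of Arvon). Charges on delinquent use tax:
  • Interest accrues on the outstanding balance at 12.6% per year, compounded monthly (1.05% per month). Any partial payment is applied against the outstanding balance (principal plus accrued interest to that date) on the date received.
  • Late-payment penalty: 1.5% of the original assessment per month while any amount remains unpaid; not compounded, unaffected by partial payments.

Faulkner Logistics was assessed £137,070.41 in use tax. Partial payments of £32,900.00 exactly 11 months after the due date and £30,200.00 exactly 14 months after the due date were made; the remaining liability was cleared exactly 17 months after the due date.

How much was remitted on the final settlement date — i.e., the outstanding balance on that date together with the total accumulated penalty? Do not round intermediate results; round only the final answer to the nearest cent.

£132,468.44

Balance at month 11: £137,070.4100 × (1 + 0.0105)^11 = £153,759.9426…
After £32,900.00 payment: £153,759.9426… − £32,900.00 = £120,859.9426…
Balance at month 14: £120,859.9426… × (1 + 0.0105)^3 = £124,707.1451…
After £30,200.00 payment: £124,707.1451… − £30,200.00 = £94,507.1451…
Balance at month 17: £94,507.1451… × (1 + 0.0105)^3 = £97,515.4878…
Penalty: 17 × 1.5% × £137,070.41 = £34,952.95…
Final settlement = outstanding balance + penalty = £97,515.4878… + £34,952.95… = £132,468.44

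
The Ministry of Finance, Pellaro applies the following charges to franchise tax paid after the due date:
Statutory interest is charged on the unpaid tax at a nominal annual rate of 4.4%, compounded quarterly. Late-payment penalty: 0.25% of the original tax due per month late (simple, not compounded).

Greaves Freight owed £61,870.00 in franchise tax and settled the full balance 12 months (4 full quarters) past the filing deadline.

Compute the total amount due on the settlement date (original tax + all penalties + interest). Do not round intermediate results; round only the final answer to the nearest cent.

Late-payment penalty = 0.25% × £61,870.00 × 12 mo = £1,856.10
Interest (4.4%/yr ÷ 4 = 1.1%/quarter): £61,870.00 × ((1 + 0.011)^4 − 1) = £2,767.5279…
Total = £61,870.00 + £1,856.1000 + £2,767.5279… = £66,493.63

£66,493.63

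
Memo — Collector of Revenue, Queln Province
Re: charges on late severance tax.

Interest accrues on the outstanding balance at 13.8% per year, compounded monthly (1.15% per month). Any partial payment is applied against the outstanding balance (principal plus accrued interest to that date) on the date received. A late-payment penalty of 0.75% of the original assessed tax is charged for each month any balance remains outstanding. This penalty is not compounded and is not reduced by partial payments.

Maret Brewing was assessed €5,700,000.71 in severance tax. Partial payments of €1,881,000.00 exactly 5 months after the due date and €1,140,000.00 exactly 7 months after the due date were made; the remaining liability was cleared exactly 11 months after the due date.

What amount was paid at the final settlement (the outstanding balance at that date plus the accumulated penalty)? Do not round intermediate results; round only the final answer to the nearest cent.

€3,726,295.37

Balance at month 5: €5,700,000.7100 × (1 + 0.0115)^5 = €6,035,376.1913…
After €1,881,000.00 payment: €6,035,376.1913… − €1,881,000.00 = €4,154,376.1913…
Balance at month 7: €4,154,376.1913… × (1 + 0.0115)^2 = €4,250,476.2599…
After €1,140,000.00 payment: €4,250,476.2599… − €1,140,000.00 = €3,110,476.2599…
Balance at month 11: €3,110,476.2599… × (1 + 0.0115)^4 = €3,256,045.3078…
Penalty: 11 × 0.75% × €5,700,000.71 = €470,250.06…
Final settlement = outstanding balance + penalty = €3,256,045.3078… + €470,250.06… = €3,726,295.37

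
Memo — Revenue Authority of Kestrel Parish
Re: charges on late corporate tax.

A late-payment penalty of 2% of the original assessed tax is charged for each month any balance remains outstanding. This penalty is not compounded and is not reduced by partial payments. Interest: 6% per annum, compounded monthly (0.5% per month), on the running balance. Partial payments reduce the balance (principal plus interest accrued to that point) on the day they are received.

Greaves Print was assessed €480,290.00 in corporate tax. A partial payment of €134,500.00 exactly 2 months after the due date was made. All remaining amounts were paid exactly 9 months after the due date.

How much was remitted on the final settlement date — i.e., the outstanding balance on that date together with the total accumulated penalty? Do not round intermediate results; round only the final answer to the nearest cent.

€449,513.89

Balance at month 2: €480,290.0000 × (1 + 0.005)^2 = €485,104.9073…
After €134,500.00 payment: €485,104.9073… − €134,500.00 = €350,604.9073…
Balance at month 9: €350,604.9073… × (1 + 0.005)^7 = €363,061.6882…
Penalty: 9 × 2% × €480,290.00 = €86,452.20
Final settlement = outstanding balance + penalty = €363,061.6882… + €86,452.20 = €449,513.89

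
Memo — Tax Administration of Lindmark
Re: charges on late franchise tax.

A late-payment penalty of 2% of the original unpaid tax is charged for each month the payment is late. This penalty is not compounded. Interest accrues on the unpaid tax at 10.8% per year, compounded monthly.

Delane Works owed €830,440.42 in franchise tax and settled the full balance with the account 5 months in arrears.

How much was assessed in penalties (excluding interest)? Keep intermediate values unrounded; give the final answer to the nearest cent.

Late-payment penalty: 5 × 2% × €830,440.42 = €83,044.04…

€83,044.04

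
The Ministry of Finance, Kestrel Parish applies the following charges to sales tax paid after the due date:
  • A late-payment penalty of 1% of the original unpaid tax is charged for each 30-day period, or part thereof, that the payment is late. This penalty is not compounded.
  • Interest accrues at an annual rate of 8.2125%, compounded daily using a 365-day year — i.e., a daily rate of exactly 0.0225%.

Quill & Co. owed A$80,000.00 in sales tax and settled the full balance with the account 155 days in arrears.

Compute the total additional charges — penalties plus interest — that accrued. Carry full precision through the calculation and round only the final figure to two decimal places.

Penalty periods: ⌈155/30⌉ = 6; penalty = 6 × 1% × A$80,000.00 = A$4,800.00
Interest: A$80,000.00 × ((1 + 0.000225)^155 − 1) = A$80,000.00 × 0.03548620… = A$2,838.8962…
Penalties + interest = A$4,800.0000 + A$2,838.8962… = A$7,638.90

A$7,638.90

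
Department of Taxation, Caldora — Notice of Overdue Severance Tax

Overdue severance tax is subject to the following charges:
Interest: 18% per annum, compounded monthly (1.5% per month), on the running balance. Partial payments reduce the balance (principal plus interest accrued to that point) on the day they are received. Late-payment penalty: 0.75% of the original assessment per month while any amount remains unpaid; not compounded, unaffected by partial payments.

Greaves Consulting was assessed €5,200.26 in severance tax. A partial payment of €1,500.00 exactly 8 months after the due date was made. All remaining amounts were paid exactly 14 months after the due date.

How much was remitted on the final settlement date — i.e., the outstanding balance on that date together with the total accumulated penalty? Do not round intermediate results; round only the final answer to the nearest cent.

Balance at month 8: €5,200.2600 × (1 + 0.015)^8 = €5,858.0543…
After €1,500.00 payment: €5,858.0543… − €1,500.00 = €4,358.0543…
Balance at month 14: €4,358.0543… × (1 + 0.015)^6 = €4,765.2852…
Penalty: 14 × 0.75% × €5,200.26 = €546.03…
Final settlement = outstanding balance + penalty = €4,765.2852… + €546.03… = €5,311.31

€5,311.31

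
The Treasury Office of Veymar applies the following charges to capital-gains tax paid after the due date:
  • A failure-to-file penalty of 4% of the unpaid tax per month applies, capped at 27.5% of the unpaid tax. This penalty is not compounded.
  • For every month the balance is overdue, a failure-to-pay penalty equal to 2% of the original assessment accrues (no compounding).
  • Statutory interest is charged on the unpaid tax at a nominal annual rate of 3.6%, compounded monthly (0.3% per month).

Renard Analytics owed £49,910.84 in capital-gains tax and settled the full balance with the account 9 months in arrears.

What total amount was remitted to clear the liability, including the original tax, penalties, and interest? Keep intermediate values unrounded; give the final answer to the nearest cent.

£73,984.15

Failure-to-file: 9 × 4% × £49,910.84 = £17,967.90…, capped at 27.5% × £49,910.84 = £13,725.48…
Failure-to-pay penalty: 9 × 2% × £49,910.84 = £8,983.95…
Interest: £49,910.84 × ((1 + 0.003)^9 − 1) = £49,910.84 × 0.0273263… = £1,363.8775…
Total = £49,910.84 + £22,709.4322 + £1,363.8775… = £73,984.15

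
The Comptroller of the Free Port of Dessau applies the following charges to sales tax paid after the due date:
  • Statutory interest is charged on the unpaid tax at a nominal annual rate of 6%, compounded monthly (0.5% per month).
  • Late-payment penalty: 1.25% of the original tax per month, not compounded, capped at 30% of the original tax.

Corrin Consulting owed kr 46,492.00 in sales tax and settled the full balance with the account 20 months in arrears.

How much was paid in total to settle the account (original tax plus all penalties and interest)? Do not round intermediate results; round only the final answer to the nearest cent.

Penalty: 20 × 1.25% × kr 46,492.00 = kr 11,623.00 (below the 30% cap of kr 13,947.60)
Interest: kr 46,492.00 × ((1 + 0.005)^20 − 1) = kr 46,492.00 × 0.1048956… = kr 4,876.8052…
Total = kr 46,492.00 + kr 11,623.0000 + kr 4,876.8052… = kr 62,991.81

kr 62,991.81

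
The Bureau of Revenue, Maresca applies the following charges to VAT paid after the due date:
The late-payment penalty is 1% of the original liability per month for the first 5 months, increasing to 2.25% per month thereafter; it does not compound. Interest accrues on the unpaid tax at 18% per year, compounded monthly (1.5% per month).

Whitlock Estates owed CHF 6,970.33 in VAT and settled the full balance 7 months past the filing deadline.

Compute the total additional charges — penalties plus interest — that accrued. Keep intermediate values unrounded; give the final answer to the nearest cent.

CHF 1,427.84

Penalty, months 1–5: 5 × 1% × CHF 6,970.33 = CHF 348.52…
Penalty, months 6–7: 2 × 2.25% × CHF 6,970.33 = CHF 313.66…
Interest: CHF 6,970.33 × ((1 + 0.015)^7 − 1) = CHF 6,970.33 × 0.1098449… = CHF 765.6553…
Penalties + interest = CHF 662.1814… + CHF 765.6553… = CHF 1,427.84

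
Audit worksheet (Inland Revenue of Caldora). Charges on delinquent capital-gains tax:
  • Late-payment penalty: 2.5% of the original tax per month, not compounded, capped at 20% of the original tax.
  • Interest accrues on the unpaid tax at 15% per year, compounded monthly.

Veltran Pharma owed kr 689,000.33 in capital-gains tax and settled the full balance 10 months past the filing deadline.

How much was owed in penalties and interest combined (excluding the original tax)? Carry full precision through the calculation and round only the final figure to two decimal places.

Penalty (uncapped): 10 × 2.5% × kr 689,000.33 = kr 172,250.08…; cap = 20% × kr 689,000.33 = kr 137,800.07… → penalty = kr 137,800.07…
Interest (15%/yr ÷ 12 = 1.25%/month): kr 689,000.33 × ((1 + 0.0125)^10 − 1) = kr 91,134.6453…
Penalties + interest = kr 137,800.0660 + kr 91,134.6453… = kr 228,934.71

kr 228,934.71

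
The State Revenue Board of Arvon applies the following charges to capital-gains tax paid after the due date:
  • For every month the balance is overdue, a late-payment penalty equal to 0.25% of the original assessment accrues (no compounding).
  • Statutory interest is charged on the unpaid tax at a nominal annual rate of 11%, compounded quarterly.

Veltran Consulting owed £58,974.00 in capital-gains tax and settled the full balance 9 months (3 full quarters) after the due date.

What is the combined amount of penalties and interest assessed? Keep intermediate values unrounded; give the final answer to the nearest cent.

Late-payment penalty = 0.25% × £58,974.00 × 9 mo = £1,326.92…
Interest (11%/yr ÷ 4 = 2.75%/quarter): £58,974.00 × ((1 + 0.0275)^3 − 1) = £5,000.3787…
Penalties + interest = £1,326.9150 + £5,000.3787… = £6,327.29

£6,327.29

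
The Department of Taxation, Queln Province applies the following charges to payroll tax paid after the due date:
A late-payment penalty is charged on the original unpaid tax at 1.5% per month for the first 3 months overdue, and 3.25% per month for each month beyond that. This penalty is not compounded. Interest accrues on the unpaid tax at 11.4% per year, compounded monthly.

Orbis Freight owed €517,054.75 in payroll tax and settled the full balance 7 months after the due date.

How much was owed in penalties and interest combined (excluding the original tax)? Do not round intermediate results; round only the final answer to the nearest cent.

Penalty, months 1–3: 3 × 1.5% × €517,054.75 = €23,267.46…
Penalty, months 4–7: 4 × 3.25% × €517,054.75 = €67,217.12…
Interest (11.4%/yr ÷ 12 = 0.95%/month): €517,054.75 × ((1 + 0.0095)^7 − 1) = €35,379.7530…
Penalties + interest = €90,484.5813… + €35,379.7530… = €125,864.33

€125,864.33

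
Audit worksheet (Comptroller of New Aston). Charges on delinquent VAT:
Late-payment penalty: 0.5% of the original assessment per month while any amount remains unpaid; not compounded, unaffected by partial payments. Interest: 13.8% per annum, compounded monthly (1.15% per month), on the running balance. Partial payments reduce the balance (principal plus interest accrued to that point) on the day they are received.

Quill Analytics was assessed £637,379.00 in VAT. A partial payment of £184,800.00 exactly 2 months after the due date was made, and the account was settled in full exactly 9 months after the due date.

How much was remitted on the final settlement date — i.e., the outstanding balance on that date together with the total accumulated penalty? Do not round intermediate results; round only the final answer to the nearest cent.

Balance at month 2: £637,379.0000 × (1 + 0.0115)^2 = £652,123.0104…
After £184,800.00 payment: £652,123.0104… − £184,800.00 = £467,323.0104…
Balance at month 9: £467,323.0104… × (1 + 0.0115)^7 = £506,265.5495…
Penalty: 9 × 0.5% × £637,379.00 = £28,682.06…
Final settlement = outstanding balance + penalty = £506,265.5495… + £28,682.06… = £534,947.60

£534,947.60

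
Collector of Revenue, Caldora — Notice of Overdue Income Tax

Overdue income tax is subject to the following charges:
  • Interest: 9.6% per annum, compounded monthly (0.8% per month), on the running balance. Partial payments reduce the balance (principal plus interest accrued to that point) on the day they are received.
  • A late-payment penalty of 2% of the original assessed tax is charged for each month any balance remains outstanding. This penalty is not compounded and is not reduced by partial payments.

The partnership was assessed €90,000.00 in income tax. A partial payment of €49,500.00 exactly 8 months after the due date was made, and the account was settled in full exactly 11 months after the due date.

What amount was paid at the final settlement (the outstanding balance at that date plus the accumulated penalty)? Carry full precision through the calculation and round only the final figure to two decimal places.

Balance at month 8: €90,000.0000 × (1 + 0.008)^8 = €95,923.8865…
After €49,500.00 payment: €95,923.8865… − €49,500.00 = €46,423.8865…
Balance at month 11: €46,423.8865… × (1 + 0.008)^3 = €47,546.9969…
Penalty: 11 × 2% × €90,000.00 = €19,800.00
Final settlement = outstanding balance + penalty = €47,546.9969… + €19,800.00 = €67,347.00

€67,347.00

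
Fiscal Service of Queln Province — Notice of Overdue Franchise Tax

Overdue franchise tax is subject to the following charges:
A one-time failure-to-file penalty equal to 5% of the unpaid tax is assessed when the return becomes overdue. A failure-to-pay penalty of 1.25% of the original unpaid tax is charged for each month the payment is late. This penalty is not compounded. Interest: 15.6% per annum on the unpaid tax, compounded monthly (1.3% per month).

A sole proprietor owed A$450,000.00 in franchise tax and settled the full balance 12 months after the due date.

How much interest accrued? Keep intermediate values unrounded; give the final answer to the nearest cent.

Interest: A$450,000.00 × ((1 + 0.013)^12 − 1) = A$450,000.00 × 0.1676518… = A$75,443.2993…

A$75,443.30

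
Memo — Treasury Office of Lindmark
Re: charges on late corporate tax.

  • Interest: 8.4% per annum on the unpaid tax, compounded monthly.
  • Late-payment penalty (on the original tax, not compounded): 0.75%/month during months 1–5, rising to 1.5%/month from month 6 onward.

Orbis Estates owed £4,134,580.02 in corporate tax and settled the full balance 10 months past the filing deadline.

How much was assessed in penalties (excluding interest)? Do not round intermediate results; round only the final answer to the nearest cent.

£465,140.25

Penalty, months 1–5: 5 × 0.75% × £4,134,580.02 = £155,046.75…
Penalty, months 6–10: 5 × 1.5% × £4,134,580.02 = £310,093.50…
Total penalty = £155,046.75… + £310,093.50… = £465,140.25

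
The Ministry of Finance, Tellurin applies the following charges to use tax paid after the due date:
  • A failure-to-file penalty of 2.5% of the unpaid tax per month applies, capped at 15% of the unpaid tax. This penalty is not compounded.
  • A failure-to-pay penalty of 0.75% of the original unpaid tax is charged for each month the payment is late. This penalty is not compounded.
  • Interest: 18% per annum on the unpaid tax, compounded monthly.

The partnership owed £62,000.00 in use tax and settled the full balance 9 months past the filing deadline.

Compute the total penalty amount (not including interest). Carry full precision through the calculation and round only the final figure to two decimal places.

Failure-to-file: 9 × 2.5% × £62,000.00 = £13,950.00, capped at 15% × £62,000.00 = £9,300.00
Failure-to-pay penalty = 0.75% × £62,000.00 × 9 mo = £4,185.00
Total penalty = £9,300.00 + £4,185.00 = £13,485.00

£13,485.00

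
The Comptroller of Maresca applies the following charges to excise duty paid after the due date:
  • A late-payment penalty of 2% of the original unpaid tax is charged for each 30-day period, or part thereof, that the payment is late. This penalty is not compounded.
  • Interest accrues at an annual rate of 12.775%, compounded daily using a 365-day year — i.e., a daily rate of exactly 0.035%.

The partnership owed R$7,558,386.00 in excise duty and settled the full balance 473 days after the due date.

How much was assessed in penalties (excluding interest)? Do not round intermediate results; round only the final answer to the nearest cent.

R$2,418,683.52

Penalty periods: ⌈473/30⌉ = 16; penalty = 16 × 2% × R$7,558,386.00 = R$2,418,683.52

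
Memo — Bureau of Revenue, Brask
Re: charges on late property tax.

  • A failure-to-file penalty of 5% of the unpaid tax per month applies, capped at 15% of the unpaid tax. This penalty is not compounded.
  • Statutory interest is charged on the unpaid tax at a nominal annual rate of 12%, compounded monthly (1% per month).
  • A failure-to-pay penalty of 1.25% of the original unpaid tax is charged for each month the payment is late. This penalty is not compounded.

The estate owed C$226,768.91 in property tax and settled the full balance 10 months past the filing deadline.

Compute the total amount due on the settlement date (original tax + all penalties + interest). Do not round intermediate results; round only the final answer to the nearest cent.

Failure-to-file: 10 × 5% × C$226,768.91 = C$113,384.46…, capped at 15% × C$226,768.91 = C$34,015.34…
Failure-to-pay penalty: 10 × 1.25% × C$226,768.91 = C$28,346.11…
Interest: C$226,768.91 × ((1 + 0.01)^10 − 1) = C$226,768.91 × 0.1046221… = C$23,725.0453…
Total = C$226,768.91 + C$62,361.4503… + C$23,725.0453… = C$312,855.41

C$312,855.41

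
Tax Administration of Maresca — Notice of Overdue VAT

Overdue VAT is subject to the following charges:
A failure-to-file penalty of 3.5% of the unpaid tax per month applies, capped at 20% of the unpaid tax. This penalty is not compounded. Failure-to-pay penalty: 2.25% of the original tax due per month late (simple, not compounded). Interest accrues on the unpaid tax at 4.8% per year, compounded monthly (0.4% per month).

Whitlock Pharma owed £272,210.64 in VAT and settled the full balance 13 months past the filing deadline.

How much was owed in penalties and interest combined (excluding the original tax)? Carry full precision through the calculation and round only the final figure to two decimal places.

Failure-to-file: 13 × 3.5% × £272,210.64 = £123,855.84…, capped at 20% × £272,210.64 = £54,442.13…
Failure-to-pay penalty: 13 × 2.25% × £272,210.64 = £79,621.61…
Interest: £272,210.64 × ((1 + 0.004)^13 − 1) = £272,210.64 × 0.0532665… = £14,499.7049…
Penalties + interest = £134,063.7402 + £14,499.7049… = £148,563.45

£148,563.45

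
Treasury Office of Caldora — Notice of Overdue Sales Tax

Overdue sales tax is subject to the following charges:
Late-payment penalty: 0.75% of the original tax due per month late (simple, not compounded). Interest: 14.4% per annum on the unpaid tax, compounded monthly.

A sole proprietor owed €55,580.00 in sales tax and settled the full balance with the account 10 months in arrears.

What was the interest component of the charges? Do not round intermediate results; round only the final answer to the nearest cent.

Interest (14.4%/yr ÷ 12 = 1.2%/month): €55,580.00 × ((1 + 0.012)^10 − 1) = €7,041.5290…

€7,041.53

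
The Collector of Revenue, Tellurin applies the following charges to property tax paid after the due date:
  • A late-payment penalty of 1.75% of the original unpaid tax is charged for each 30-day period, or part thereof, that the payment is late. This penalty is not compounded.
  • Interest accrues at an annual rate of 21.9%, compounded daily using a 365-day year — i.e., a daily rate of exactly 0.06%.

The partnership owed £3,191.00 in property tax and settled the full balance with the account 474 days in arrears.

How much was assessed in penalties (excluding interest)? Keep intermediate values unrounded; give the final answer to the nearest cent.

£893.48

Penalty periods: ⌈474/30⌉ = 16; penalty = 16 × 1.75% × £3,191.00 = £893.48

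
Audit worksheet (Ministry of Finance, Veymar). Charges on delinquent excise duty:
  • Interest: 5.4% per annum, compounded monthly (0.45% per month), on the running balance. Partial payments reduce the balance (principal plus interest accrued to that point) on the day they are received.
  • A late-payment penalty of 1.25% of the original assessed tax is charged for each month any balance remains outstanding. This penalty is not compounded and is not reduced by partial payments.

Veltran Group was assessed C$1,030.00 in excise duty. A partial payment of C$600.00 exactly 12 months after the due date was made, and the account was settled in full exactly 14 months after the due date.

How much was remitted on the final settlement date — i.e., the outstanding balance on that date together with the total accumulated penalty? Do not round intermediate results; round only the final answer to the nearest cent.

C$671.66

Balance at month 12: C$1,030.0000 × (1 + 0.0045)^12 = C$1,087.0175…
After C$600.00 payment: C$1,087.0175… − C$600.00 = C$487.0175…
Balance at month 14: C$487.0175… × (1 + 0.0045)^2 = C$491.4105…
Penalty: 14 × 1.25% × C$1,030.00 = C$180.25
Final settlement = outstanding balance + penalty = C$491.4105… + C$180.25 = C$671.66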